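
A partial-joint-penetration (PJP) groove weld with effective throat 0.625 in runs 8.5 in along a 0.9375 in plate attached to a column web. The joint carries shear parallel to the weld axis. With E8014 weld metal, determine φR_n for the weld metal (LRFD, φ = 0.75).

E80XX → F_EXX = 80 ksi.
Effective throat (given) t_e = 0.625 in.
A_we = 0.625 × 8.5 = 5.312 in².
F_nw = 0.6 F_EXX = 48 ksi.
φR_n = 0.75 × 48 × 5.312 = 191.2 kip.

φR_n ≈ 191 kip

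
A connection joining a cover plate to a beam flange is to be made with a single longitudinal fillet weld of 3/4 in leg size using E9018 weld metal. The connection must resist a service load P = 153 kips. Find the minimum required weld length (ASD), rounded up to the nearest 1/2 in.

L = 11 in

E90XX → F_EXX = 90 ksi.
Throat t_e = 0.707 × 0.75 = 0.5302 in.
r_n/Ω = (0.6 × 90 × 0.5302) / 2.0 = 14.32 kip/in.
L_req = P / (r_n/Ω) = 153 / 14.32 = 10.69 in total.
Round up → use L = 11 in.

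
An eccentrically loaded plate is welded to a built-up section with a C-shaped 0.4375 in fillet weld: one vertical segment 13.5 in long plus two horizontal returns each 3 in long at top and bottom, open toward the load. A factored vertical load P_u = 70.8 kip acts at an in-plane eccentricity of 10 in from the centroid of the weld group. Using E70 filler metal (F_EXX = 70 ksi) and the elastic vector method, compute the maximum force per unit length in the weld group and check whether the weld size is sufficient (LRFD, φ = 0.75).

Total weld length L_w = 19.5 in. Treat welds as unit-width lines.
Centroid: x̄ = 2×3×1.5 / 19.5 = 0.4615 in from the vertical weld.
Polar moment about centroid: J = I_x + I_y = [13.5³/12 + 2×3×6.75²] + [13.5×0.4615² + 2(3³/12 + 3×1.038²)] = 492.3 in³.
Direct shear f_v = P/L_w = 70.8 / 19.5 = 3.631 kip/in (vertical).
Torsion M = P·e = 70.8 × 10 = 708 kip·in.
Critical point at (x, y) = (2.538, 6.75) from centroid. f_tx = M·y/J = 9.708 kip/in; f_ty = M·x/J = 3.651 kip/in.
Resultant f_max = √[f_tx² + (f_v + f_ty)²] = √[9.708² + (3.631 + 3.651)²] = 12.14 kip/in.
Capacity per unit length: φr_n = 0.75 × 0.6 × 70 × (0.707 × 0.4375) = 9.743 kip/in.
12.14 > 9.743 → NOT adequate.

f_max ≈ 12.1 kip/in; NOT adequate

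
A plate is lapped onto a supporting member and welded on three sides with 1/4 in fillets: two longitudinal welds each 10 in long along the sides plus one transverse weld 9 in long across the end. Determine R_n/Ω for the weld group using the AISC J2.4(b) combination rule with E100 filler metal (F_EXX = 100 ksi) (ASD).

t_e = 0.707 × 0.25 = 0.1767 in.
R_nwl = 0.6 × 100 × 0.1767 × 20 = 212.1 kip (longitudinal, 2 welds).
R_nwt = 0.6 × 100 × 0.1767 × 9 = 95.44 kip (transverse, base value).
(i) R_nwl + R_nwt = 307.5 kip; (ii) 0.85 R_nwl + 1.5 R_nwt = 323.5 kip.
R_n = max = 323.5 kip [governs: (ii)]; R_n/Ω = 161.7 kip.

R_n/Ω ≈ 162 kip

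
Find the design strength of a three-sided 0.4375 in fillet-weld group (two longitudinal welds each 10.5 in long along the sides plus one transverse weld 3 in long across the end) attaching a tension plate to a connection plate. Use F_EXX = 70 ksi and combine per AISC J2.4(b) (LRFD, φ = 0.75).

t_e = 0.707 × 0.4375 = 0.3093 in.
R_nwl = 0.6 × 70 × 0.3093 × 21 = 272.8 kips (longitudinal, 2 welds).
R_nwt = 0.6 × 70 × 0.3093 × 3 = 38.97 kips (transverse, base value).
(i) R_nwl + R_nwt = 311.8 kips; (ii) 0.85 R_nwl + 1.5 R_nwt = 290.4 kips.
R_n = max = 311.8 kips [governs: (i)]; φR_n = 233.8 kips.

φR_n ≈ 234 kips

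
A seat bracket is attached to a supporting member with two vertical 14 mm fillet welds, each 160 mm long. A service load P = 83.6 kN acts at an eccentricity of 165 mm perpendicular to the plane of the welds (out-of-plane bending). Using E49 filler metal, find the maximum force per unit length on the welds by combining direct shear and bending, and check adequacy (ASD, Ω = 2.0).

E49XX → F_EXX = 490 MPa.
L_w = 2 × 160 = 320 mm; section modulus (unit throat) S = 2 × L²/6 = 8533 mm².
Direct shear f_v = P/L_w = 83.6×10³/320 = 261.2 N/mm.
Moment M = P × e = 83.6×10³ × 165 = 13794000 N·mm; bending f_b = M/S = 1616 N/mm.
f_max = √(f_v² + f_b²) = √(261.2² + 1616²) = 1637 N/mm.
r_n/Ω = (1/2.0) × 0.6 × 490 × (0.707 × 14) = 1455 N/mm → NOT adequate.

f_max ≈ 1640 N/mm; NOT adequate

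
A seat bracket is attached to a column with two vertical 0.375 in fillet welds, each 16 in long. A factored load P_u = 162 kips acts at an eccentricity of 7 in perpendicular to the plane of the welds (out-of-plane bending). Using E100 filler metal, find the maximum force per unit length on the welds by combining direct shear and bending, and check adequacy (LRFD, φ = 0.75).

E100XX → F_EXX = 100 ksi.
L_w = 2 × 16 = 32 in; section modulus (unit throat) S = 2 × L²/6 = 85.33 in².
Direct shear f_v = P/L_w = 162/32 = 5.062 kip/in.
Moment M = P × e = 162 × 7 = 1134 kip·in; bending f_b = M/S = 13.29 kip/in.
f_max = √(f_v² + f_b²) = √(5.062² + 13.29²) = 14.22 kip/in.
φr_n = 0.75 × 0.6 × 100 × (0.707 × 0.375) = 11.93 kip/in → NOT adequate.

f_max ≈ 14.2 kip/in; NOT adequate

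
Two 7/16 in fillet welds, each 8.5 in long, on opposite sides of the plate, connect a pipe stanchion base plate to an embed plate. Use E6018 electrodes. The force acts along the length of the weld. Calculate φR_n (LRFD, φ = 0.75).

φR_n ≈ 142 kip

E60XX → F_EXX = 60 ksi.
Effective throat t_e = 0.707 × 0.4375 = 0.3093 in.
Total length L = 17 in; A_we = 0.3093 × 17 = 5.258 in².
F_nw = 0.6 F_EXX = 0.6 × 60 = 36 ksi.
φR_n = 0.75 × 36 × 5.258 = 142 kip.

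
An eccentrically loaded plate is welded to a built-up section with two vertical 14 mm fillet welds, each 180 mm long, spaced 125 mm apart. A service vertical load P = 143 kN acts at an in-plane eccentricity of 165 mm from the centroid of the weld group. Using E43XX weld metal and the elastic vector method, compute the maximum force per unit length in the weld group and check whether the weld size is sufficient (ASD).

E43XX → F_EXX = 430 MPa.
Total weld length L_w = 360 mm. Treat welds as unit-width lines.
Polar moment about centroid: J = 2[d³/12 + d(b/2)²] = 2[180³/12 + 180×62.5²] = 2378000 mm³.
Direct shear f_v = P/L_w = 143×10³ / 360 = 397.2 N/mm (vertical).
Torsion M = P·e = 143×10³ × 165 = 23595000 N·mm.
Critical point at (x, y) = (62.5, 90) from centroid. f_tx = M·y/J = 892.9 N/mm; f_ty = M·x/J = 620.1 N/mm.
Resultant f_max = √[f_tx² + (f_v + f_ty)²] = √[892.9² + (397.2 + 620.1)²] = 1354 N/mm.
Capacity per unit length: r_n/Ω = (1/2.0) × 0.6 × 430 × (0.707 × 14) = 1277 N/mm.
1354 > 1277 → NOT adequate.

f_max ≈ 1350 N/mm; NOT adequate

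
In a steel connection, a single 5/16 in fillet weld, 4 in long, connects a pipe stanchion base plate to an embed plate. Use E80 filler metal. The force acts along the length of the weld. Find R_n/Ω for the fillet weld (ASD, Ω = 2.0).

E80XX → F_EXX = 80 ksi.
Effective throat t_e = 0.707 × 0.3125 = 0.2209 in.
Total length L = 4 in; A_we = 0.2209 × 4 = 0.8837 in².
F_nw = 0.6 F_EXX = 0.6 × 80 = 48 ksi.
R_n = 48 × 0.8837 = 42.42 kip; R_n/Ω = 42.42/2.0 = 21.21 kip.

R_n/Ω ≈ 21.2 kip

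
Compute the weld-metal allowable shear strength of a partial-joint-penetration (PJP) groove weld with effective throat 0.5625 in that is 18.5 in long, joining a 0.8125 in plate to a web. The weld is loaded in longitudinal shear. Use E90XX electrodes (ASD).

R_n/Ω ≈ 281 kips

E90XX → F_EXX = 90 ksi.
Effective throat (given) t_e = 0.5625 in.
A_we = 0.5625 × 18.5 = 10.41 in².
F_nw = 0.6 F_EXX = 54 ksi.
R_n/Ω = (54 × 10.41) / 2.0 = 281 kips.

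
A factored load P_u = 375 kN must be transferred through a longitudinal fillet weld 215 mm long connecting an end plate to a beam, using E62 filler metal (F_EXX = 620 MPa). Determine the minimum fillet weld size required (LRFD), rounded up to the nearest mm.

Total weld length L = 215 mm.
Required throat t_e = P_u / (φ × 0.6 F_EXX × L) = 375 / (0.75 × 0.6 × 620 × 215 × 10⁻³) = 6.252 mm.
Required leg w = t_e / 0.707 = 8.842 mm → use 9 mm.

w = 9 mm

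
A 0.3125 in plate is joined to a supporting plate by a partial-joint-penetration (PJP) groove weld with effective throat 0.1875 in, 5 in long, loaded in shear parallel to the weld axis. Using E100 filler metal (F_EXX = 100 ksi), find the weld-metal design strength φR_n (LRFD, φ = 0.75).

φR_n ≈ 42.2 kip

Effective throat (given) t_e = 0.1875 in.
A_we = 0.1875 × 5 = 0.9375 in².
F_nw = 0.6 F_EXX = 60 ksi.
φR_n = 0.75 × 60 × 0.9375 = 42.19 kip.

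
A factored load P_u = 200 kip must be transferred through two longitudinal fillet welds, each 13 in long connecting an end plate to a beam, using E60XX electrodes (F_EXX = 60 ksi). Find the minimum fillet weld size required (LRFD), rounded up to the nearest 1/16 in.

Total weld length L = 26 in.
Required throat t_e = P_u / (φ × 0.6 F_EXX × L) = 200 / (0.75 × 0.6 × 60 × 26) = 0.2849 in.
Required leg w = t_e / 0.707 = 0.403 in → use 7/16 in.

w = 7/16 in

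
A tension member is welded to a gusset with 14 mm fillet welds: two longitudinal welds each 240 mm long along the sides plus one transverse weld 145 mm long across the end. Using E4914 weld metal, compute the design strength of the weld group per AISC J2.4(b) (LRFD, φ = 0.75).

φR_n ≈ 1370 kN

E49XX → F_EXX = 490 MPa.
t_e = 0.707 × 14 = 9.898 mm.
R_nwl = 0.6 × 490 × 9.898 × 480 × 10⁻³ = 1397 kN (longitudinal, 2 welds).
R_nwt = 0.6 × 490 × 9.898 × 145 × 10⁻³ = 422 kN (transverse, base value).
(i) R_nwl + R_nwt = 1819 kN; (ii) 0.85 R_nwl + 1.5 R_nwt = 1820 kN.
R_n = max = 1820 kN [governs: (ii)]; φR_n = 1365 kN.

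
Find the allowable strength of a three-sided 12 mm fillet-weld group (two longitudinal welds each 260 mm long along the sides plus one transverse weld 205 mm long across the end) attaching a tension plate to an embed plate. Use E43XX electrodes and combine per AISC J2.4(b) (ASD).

R_n/Ω ≈ 820 kN

E43XX → F_EXX = 430 MPa.
t_e = 0.707 × 12 = 8.484 mm.
R_nwl = 0.6 × 430 × 8.484 × 520 × 10⁻³ = 1138 kN (longitudinal, 2 welds).
R_nwt = 0.6 × 430 × 8.484 × 205 × 10⁻³ = 448.7 kN (transverse, base value).
(i) R_nwl + R_nwt = 1587 kN; (ii) 0.85 R_nwl + 1.5 R_nwt = 1641 kN.
R_n = max = 1641 kN [governs: (ii)]; R_n/Ω = 820.3 kN.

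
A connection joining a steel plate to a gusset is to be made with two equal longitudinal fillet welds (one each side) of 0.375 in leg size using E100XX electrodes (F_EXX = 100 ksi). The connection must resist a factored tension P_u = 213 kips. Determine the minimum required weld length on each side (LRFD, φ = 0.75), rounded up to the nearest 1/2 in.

L = 9 in on each side

Throat t_e = 0.707 × 0.375 = 0.2651 in.
φr_n = 0.75 × 0.6 × 100 × 0.2651 = 11.93 kips/in.
L_req = P_u / φr_n = 213 / 11.93 = 17.85 in total.
Per side: 17.85 / 2 = 8.927 in.
Round up → use L = 9 in on each side.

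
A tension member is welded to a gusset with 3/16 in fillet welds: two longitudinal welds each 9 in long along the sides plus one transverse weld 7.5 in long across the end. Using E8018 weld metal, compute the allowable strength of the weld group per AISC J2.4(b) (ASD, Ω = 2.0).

R_n/Ω ≈ 84.5 kip

E80XX → F_EXX = 80 ksi.
t_e = 0.707 × 0.1875 = 0.1326 in.
R_nwl = 0.6 × 80 × 0.1326 × 18 = 114.5 kip (longitudinal, 2 welds).
R_nwt = 0.6 × 80 × 0.1326 × 7.5 = 47.72 kip (transverse, base value).
(i) R_nwl + R_nwt = 162.3 kip; (ii) 0.85 R_nwl + 1.5 R_nwt = 168.9 kip.
R_n = max = 168.9 kip [governs: (ii)]; R_n/Ω = 84.47 kip.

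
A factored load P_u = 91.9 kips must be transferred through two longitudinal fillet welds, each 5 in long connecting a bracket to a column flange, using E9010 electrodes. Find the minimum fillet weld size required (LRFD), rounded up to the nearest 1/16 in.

w = 3/8 in

E90XX → F_EXX = 90 ksi.
Total weld length L = 10 in.
Required throat t_e = P_u / (φ × 0.6 F_EXX × L) = 91.9 / (0.75 × 0.6 × 90 × 10) = 0.2269 in.
Required leg w = t_e / 0.707 = 0.321 in → use 3/8 in.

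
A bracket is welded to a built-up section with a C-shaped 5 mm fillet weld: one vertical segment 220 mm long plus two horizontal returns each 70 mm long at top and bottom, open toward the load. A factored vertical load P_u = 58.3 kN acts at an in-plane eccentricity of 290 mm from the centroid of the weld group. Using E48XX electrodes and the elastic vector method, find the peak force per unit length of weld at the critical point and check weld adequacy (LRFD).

f_max ≈ 848 N/mm; NOT adequate

E48XX → F_EXX = 480 MPa.
Total weld length L_w = 360 mm. Treat welds as unit-width lines.
Centroid: x̄ = 2×70×35 / 360 = 13.61 mm from the vertical weld.
Polar moment about centroid: J = I_x + I_y = [220³/12 + 2×70×110²] + [220×13.61² + 2(70³/12 + 70×21.39²)] = 2743000 mm³.
Direct shear f_v = P/L_w = 58.3×10³ / 360 = 161.9 N/mm (vertical).
Torsion M = P·e = 58.3×10³ × 290 = 16907000 N·mm.
Critical point at (x, y) = (56.39, 110) from centroid. f_tx = M·y/J = 677.9 N/mm; f_ty = M·x/J = 347.5 N/mm.
Resultant f_max = √[f_tx² + (f_v + f_ty)²] = √[677.9² + (161.9 + 347.5)²] = 848 N/mm.
Capacity per unit length: φr_n = 0.75 × 0.6 × 480 × (0.707 × 5) = 763.6 N/mm.
848 > 763.6 → NOT adequate.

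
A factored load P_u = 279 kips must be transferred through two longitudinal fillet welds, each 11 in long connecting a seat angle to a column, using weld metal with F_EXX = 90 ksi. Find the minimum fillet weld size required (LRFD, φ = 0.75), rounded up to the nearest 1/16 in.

Total weld length L = 22 in.
Required throat t_e = P_u / (φ × 0.6 F_EXX × L) = 279 / (0.75 × 0.6 × 90 × 22) = 0.3131 in.
Required leg w = t_e / 0.707 = 0.4429 in → use 1/2 in.

w = 1/2 in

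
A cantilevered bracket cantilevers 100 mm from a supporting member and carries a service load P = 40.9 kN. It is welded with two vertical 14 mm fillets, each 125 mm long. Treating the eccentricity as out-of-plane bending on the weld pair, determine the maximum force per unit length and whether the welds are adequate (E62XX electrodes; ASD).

E62XX → F_EXX = 620 MPa.
L_w = 2 × 125 = 250 mm; section modulus (unit throat) S = 2 × L²/6 = 5208 mm².
Direct shear f_v = P/L_w = 40.9×10³/250 = 163.6 N/mm.
Moment M = P × e = 40.9×10³ × 100 = 4090000 N·mm; bending f_b = M/S = 785.3 N/mm.
f_max = √(f_v² + f_b²) = √(163.6² + 785.3²) = 802.1 N/mm.
r_n/Ω = (1/2.0) × 0.6 × 620 × (0.707 × 14) = 1841 N/mm → adequate.

f_max ≈ 802 N/mm; adequate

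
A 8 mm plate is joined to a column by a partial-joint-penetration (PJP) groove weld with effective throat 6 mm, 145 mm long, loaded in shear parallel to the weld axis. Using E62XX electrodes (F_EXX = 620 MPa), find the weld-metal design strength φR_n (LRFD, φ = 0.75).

Effective throat (given) t_e = 6 mm.
A_we = 6 × 145 = 870 mm².
F_nw = 0.6 F_EXX = 372 MPa.
φR_n = 0.75 × 372 × 870 × 10⁻³ = 242.7 kN.

φR_n ≈ 243 kN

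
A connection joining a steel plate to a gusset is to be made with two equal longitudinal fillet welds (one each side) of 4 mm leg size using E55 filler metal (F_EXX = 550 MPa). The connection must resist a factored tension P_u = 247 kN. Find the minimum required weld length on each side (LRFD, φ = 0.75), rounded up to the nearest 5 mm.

Throat t_e = 0.707 × 4 = 2.828 mm.
φr_n = 0.75 × 0.6 × 550 × 2.828 × 10⁻³ = 0.6999 kN/mm.
L_req = P_u / φr_n = 247 / 0.6999 = 352.9 mm total.
Per side: 352.9 / 2 = 176.4 mm.
Round up → use L = 180 mm on each side.

L = 180 mm on each side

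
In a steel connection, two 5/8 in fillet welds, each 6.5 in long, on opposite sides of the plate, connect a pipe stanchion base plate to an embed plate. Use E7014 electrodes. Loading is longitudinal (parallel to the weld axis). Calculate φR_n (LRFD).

φR_n ≈ 181 kip

E70XX → F_EXX = 70 ksi.
Effective throat t_e = 0.707 × 0.625 = 0.4419 in.
Total length L = 13 in; A_we = 0.4419 × 13 = 5.744 in².
F_nw = 0.6 F_EXX = 0.6 × 70 = 42 ksi.
φR_n = 0.75 × 42 × 5.744 = 180.9 kip.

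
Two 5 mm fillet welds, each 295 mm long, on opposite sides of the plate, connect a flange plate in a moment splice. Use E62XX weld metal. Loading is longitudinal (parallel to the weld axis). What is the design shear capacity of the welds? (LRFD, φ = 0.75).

φR_n ≈ 582 kN

E62XX → F_EXX = 620 MPa.
Effective throat t_e = 0.707 × 5 = 3.535 mm.
Total length L = 590 mm; A_we = 3.535 × 590 = 2086 mm².
F_nw = 0.6 F_EXX = 0.6 × 620 = 372 MPa.
φR_n = 0.75 × 372 × 2086 × 10⁻³ = 581.9 kN.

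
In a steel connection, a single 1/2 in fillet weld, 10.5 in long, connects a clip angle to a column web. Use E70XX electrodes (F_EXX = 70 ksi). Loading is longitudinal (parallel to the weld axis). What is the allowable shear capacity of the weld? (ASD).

Effective throat t_e = 0.707 × 0.5 = 0.3535 in.
Total length L = 10.5 in; A_we = 0.3535 × 10.5 = 3.712 in².
F_nw = 0.6 F_EXX = 0.6 × 70 = 42 ksi.
R_n = 42 × 3.712 = 155.9 kips; R_n/Ω = 155.9/2.0 = 77.95 kips.

R_n/Ω ≈ 77.9 kips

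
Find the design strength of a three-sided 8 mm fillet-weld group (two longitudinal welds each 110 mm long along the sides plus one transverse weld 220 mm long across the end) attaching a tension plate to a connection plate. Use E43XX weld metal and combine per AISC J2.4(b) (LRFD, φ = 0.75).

φR_n ≈ 566 kN

E43XX → F_EXX = 430 MPa.
t_e = 0.707 × 8 = 5.656 mm.
R_nwl = 0.6 × 430 × 5.656 × 220 × 10⁻³ = 321 kN (longitudinal, 2 welds).
R_nwt = 0.6 × 430 × 5.656 × 220 × 10⁻³ = 321 kN (transverse, base value).
(i) R_nwl + R_nwt = 642.1 kN; (ii) 0.85 R_nwl + 1.5 R_nwt = 754.4 kN.
R_n = max = 754.4 kN [governs: (ii)]; φR_n = 565.8 kN.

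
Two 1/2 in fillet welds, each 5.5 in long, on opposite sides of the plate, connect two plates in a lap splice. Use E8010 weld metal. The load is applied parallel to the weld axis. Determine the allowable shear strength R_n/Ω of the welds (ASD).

E80XX → F_EXX = 80 ksi.
Effective throat t_e = 0.707 × 0.5 = 0.3535 in.
Total length L = 11 in; A_we = 0.3535 × 11 = 3.888 in².
F_nw = 0.6 F_EXX = 0.6 × 80 = 48 ksi.
R_n = 48 × 3.888 = 186.6 kip; R_n/Ω = 186.6/2.0 = 93.32 kip.

R_n/Ω ≈ 93.3 kip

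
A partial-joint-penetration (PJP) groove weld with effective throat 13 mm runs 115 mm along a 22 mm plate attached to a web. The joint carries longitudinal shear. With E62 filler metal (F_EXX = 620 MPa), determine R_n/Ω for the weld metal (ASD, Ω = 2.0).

Effective throat (given) t_e = 13 mm.
A_we = 13 × 115 = 1495 mm².
F_nw = 0.6 F_EXX = 372 MPa.
R_n/Ω = (372 × 1495) / 2.0 × 10⁻³ = 278.1 kN.

R_n/Ω ≈ 278 kN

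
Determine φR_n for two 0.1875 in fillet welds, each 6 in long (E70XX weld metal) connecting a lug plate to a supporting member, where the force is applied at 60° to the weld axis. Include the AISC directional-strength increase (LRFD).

φR_n ≈ 70.3 kip

E70XX → F_EXX = 70 ksi.
t_e = 0.707 × 0.1875 = 0.1326 in; A_we = 0.1326 × 12 = 1.591 in².
Directional factor: 1.0 + 0.5 sin^1.5(60°) = 1.403.
F_nw = 0.6 × 70 × 1.403 = 58.92 ksi.
φR_n = 0.75 × 58.92 × 1.591 = 70.3 kip.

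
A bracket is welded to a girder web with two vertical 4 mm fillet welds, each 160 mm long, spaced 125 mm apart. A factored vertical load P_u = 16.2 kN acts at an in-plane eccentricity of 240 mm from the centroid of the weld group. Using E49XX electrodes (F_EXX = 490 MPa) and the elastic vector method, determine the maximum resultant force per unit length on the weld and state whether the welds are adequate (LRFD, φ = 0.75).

f_max ≈ 239 N/mm; adequate

Total weld length L_w = 320 mm. Treat welds as unit-width lines.
Polar moment about centroid: J = 2[d³/12 + d(b/2)²] = 2[160³/12 + 160×62.5²] = 1933000 mm³.
Direct shear f_v = P/L_w = 16.2×10³ / 320 = 50.62 N/mm (vertical).
Torsion M = P·e = 16.2×10³ × 240 = 3888000 N·mm.
Critical point at (x, y) = (62.5, 80) from centroid. f_tx = M·y/J = 160.9 N/mm; f_ty = M·x/J = 125.7 N/mm.
Resultant f_max = √[f_tx² + (f_v + f_ty)²] = √[160.9² + (50.62 + 125.7)²] = 238.8 N/mm.
Capacity per unit length: φr_n = 0.75 × 0.6 × 490 × (0.707 × 4) = 623.6 N/mm.
238.8 ≤ 623.6 → adequate.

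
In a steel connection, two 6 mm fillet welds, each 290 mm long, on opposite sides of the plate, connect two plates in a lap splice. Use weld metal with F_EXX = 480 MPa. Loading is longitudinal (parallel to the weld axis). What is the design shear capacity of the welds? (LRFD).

φR_n ≈ 531 kN

Effective throat t_e = 0.707 × 6 = 4.242 mm.
Total length L = 580 mm; A_we = 4.242 × 580 = 2460 mm².
F_nw = 0.6 F_EXX = 0.6 × 480 = 288 MPa.
φR_n = 0.75 × 288 × 2460 × 10⁻³ = 531.4 kN.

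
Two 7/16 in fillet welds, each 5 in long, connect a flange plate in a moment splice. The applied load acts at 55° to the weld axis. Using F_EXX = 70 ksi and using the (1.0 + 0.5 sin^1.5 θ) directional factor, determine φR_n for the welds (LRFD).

φR_n ≈ 134 kip

t_e = 0.707 × 0.4375 = 0.3093 in; A_we = 0.3093 × 10 = 3.093 in².
Directional factor: 1.0 + 0.5 sin^1.5(55°) = 1.371.
F_nw = 0.6 × 70 × 1.371 = 57.57 ksi.
φR_n = 0.75 × 57.57 × 3.093 = 133.6 kip.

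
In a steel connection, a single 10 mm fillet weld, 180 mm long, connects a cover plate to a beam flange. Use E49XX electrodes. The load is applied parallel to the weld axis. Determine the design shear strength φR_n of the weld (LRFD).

E49XX → F_EXX = 490 MPa.
Effective throat t_e = 0.707 × 10 = 7.07 mm.
Total length L = 180 mm; A_we = 7.07 × 180 = 1273 mm².
F_nw = 0.6 F_EXX = 0.6 × 490 = 294 MPa.
φR_n = 0.75 × 294 × 1273 × 10⁻³ = 280.6 kN.

φR_n ≈ 281 kN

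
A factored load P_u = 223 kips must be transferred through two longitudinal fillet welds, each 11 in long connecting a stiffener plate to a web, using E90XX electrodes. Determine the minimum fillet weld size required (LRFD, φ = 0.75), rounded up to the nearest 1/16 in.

E90XX → F_EXX = 90 ksi.
Total weld length L = 22 in.
Required throat t_e = P_u / (φ × 0.6 F_EXX × L) = 223 / (0.75 × 0.6 × 90 × 22) = 0.2503 in.
Required leg w = t_e / 0.707 = 0.354 in → use 3/8 in.

w = 3/8 in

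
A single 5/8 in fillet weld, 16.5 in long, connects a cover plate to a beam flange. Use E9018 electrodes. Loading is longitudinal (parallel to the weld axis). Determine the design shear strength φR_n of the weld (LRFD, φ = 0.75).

φR_n ≈ 295 kip

E90XX → F_EXX = 90 ksi.
Effective throat t_e = 0.707 × 0.625 = 0.4419 in.
Total length L = 16.5 in; A_we = 0.4419 × 16.5 = 7.291 in².
F_nw = 0.6 F_EXX = 0.6 × 90 = 54 ksi.
φR_n = 0.75 × 54 × 7.291 = 295.3 kip.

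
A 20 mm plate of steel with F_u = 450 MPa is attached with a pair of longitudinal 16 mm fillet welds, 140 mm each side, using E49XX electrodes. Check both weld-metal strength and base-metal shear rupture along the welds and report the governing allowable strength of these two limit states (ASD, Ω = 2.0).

R_n/Ω ≈ 466 kN (weld metal governs)

E49XX → F_EXX = 490 MPa.
t_e = 0.707 × 16 = 11.31 mm; L = 280 mm.
Weld metal: R_n/Ω = (1/2.0) × 0.6 × 490 × 11.31 × 280 × 10⁻³ = 465.6 kN.
Base metal (shear rupture): R_n/Ω = (1/2.0) × 0.6 × 450 × 20 × 280 × 10⁻³ = 756 kN.
Governing: weld metal.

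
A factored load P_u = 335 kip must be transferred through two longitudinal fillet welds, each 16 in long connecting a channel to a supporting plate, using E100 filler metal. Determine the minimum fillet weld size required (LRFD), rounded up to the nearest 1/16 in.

E100XX → F_EXX = 100 ksi.
Total weld length L = 32 in.
Required throat t_e = P_u / (φ × 0.6 F_EXX × L) = 335 / (0.75 × 0.6 × 100 × 32) = 0.2326 in.
Required leg w = t_e / 0.707 = 0.3291 in → use 3/8 in.

w = 3/8 in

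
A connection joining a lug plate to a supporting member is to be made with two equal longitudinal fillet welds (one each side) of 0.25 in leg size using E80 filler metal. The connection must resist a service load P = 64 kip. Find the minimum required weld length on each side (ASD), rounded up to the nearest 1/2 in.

L = 8 in on each side

E80XX → F_EXX = 80 ksi.
Throat t_e = 0.707 × 0.25 = 0.1767 in.
r_n/Ω = (0.6 × 80 × 0.1767) / 2.0 = 4.242 kip/in.
L_req = P / (r_n/Ω) = 64 / 4.242 = 15.09 in total.
Per side: 15.09 / 2 = 7.544 in.
Round up → use L = 8 in on each side.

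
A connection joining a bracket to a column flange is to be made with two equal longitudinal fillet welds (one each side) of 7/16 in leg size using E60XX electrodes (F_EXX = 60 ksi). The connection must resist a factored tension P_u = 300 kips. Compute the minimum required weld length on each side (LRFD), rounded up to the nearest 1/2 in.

Throat t_e = 0.707 × 0.4375 = 0.3093 in.
φr_n = 0.75 × 0.6 × 60 × 0.3093 = 8.351 kips/in.
L_req = P_u / φr_n = 300 / 8.351 = 35.92 in total.
Per side: 35.92 / 2 = 17.96 in.
Round up → use L = 18 in on each side.

L = 18 in on each side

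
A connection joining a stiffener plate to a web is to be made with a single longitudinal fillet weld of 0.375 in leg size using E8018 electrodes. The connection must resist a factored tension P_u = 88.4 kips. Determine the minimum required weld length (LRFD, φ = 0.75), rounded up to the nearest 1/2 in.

E80XX → F_EXX = 80 ksi.
Throat t_e = 0.707 × 0.375 = 0.2651 in.
φr_n = 0.75 × 0.6 × 80 × 0.2651 = 9.544 kips/in.
L_req = P_u / φr_n = 88.4 / 9.544 = 9.262 in total.
Round up → use L = 9.5 in.

L = 9.5 in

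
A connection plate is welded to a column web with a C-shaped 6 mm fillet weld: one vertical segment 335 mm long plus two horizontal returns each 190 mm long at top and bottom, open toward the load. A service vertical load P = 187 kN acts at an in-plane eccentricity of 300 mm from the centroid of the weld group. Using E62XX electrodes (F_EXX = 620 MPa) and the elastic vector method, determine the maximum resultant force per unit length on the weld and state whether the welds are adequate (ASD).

f_max ≈ 929 N/mm; NOT adequate

Total weld length L_w = 715 mm. Treat welds as unit-width lines.
Centroid: x̄ = 2×190×95 / 715 = 50.49 mm from the vertical weld.
Polar moment about centroid: J = I_x + I_y = [335³/12 + 2×190×167.5²] + [335×50.49² + 2(190³/12 + 190×44.51²)] = 16540000 mm³.
Direct shear f_v = P/L_w = 187×10³ / 715 = 261.5 N/mm (vertical).
Torsion M = P·e = 187×10³ × 300 = 56100000 N·mm.
Critical point at (x, y) = (139.5, 167.5) from centroid. f_tx = M·y/J = 568 N/mm; f_ty = M·x/J = 473.1 N/mm.
Resultant f_max = √[f_tx² + (f_v + f_ty)²] = √[568² + (261.5 + 473.1)²] = 928.6 N/mm.
Capacity per unit length: r_n/Ω = (1/2.0) × 0.6 × 620 × (0.707 × 6) = 789 N/mm.
928.6 > 789 → NOT adequate.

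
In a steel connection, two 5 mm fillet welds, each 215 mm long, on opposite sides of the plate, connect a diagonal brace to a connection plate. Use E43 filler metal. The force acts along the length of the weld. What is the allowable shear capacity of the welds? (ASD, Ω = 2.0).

E43XX → F_EXX = 430 MPa.
Effective throat t_e = 0.707 × 5 = 3.535 mm.
Total length L = 430 mm; A_we = 3.535 × 430 = 1520 mm².
F_nw = 0.6 F_EXX = 0.6 × 430 = 258 MPa.
R_n = 258 × 1520 × 10⁻³ = 392.2 kN; R_n/Ω = 392.2/2.0 = 196.1 kN.

R_n/Ω ≈ 196 kN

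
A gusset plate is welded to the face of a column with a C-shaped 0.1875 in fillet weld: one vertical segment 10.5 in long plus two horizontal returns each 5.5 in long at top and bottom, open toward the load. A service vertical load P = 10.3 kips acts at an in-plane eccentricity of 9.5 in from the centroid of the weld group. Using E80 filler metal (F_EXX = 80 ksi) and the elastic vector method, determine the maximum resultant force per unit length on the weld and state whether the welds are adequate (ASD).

Total weld length L_w = 21.5 in. Treat welds as unit-width lines.
Centroid: x̄ = 2×5.5×2.75 / 21.5 = 1.407 in from the vertical weld.
Polar moment about centroid: J = I_x + I_y = [10.5³/12 + 2×5.5×5.25²] + [10.5×1.407² + 2(5.5³/12 + 5.5×1.343²)] = 468 in³.
Direct shear f_v = P/L_w = 10.3 / 21.5 = 0.4791 kip/in (vertical).
Torsion M = P·e = 10.3 × 9.5 = 97.85 kip·in.
Critical point at (x, y) = (4.093, 5.25) from centroid. f_tx = M·y/J = 1.098 kip/in; f_ty = M·x/J = 0.8558 kip/in.
Resultant f_max = √[f_tx² + (f_v + f_ty)²] = √[1.098² + (0.4791 + 0.8558)²] = 1.728 kip/in.
Capacity per unit length: r_n/Ω = (1/2.0) × 0.6 × 80 × (0.707 × 0.1875) = 3.181 kip/in.
1.728 ≤ 3.181 → adequate.

f_max ≈ 1.73 kip/in; adequate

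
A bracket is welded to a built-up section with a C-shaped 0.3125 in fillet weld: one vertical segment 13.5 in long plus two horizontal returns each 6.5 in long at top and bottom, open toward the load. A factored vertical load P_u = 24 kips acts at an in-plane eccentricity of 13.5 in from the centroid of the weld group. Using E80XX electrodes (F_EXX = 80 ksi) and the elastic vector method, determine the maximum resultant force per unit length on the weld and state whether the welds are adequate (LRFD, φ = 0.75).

f_max ≈ 3.57 kip/in; adequate

Total weld length L_w = 26.5 in. Treat welds as unit-width lines.
Centroid: x̄ = 2×6.5×3.25 / 26.5 = 1.594 in from the vertical weld.
Polar moment about centroid: J = I_x + I_y = [13.5³/12 + 2×6.5×6.75²] + [13.5×1.594² + 2(6.5³/12 + 6.5×1.656²)] = 913.1 in³.
Direct shear f_v = P/L_w = 24 / 26.5 = 0.9057 kip/in (vertical).
Torsion M = P·e = 24 × 13.5 = 324 kip·in.
Critical point at (x, y) = (4.906, 6.75) from centroid. f_tx = M·y/J = 2.395 kip/in; f_ty = M·x/J = 1.741 kip/in.
Resultant f_max = √[f_tx² + (f_v + f_ty)²] = √[2.395² + (0.9057 + 1.741)²] = 3.569 kip/in.
Capacity per unit length: φr_n = 0.75 × 0.6 × 80 × (0.707 × 0.3125) = 7.954 kip/in.
3.569 ≤ 7.954 → adequate.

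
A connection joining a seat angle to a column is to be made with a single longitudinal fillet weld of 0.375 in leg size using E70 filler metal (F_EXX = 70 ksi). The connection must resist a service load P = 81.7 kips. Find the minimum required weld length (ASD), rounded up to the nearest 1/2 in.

L = 15 in

Throat t_e = 0.707 × 0.375 = 0.2651 in.
r_n/Ω = (0.6 × 70 × 0.2651) / 2.0 = 5.568 kip/in.
L_req = P / (r_n/Ω) = 81.7 / 5.568 = 14.67 in total.
Round up → use L = 15 in.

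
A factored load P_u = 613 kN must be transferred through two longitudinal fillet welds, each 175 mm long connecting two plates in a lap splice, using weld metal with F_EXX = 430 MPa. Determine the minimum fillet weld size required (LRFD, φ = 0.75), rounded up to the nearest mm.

Total weld length L = 350 mm.
Required throat t_e = P_u / (φ × 0.6 F_EXX × L) = 613 / (0.75 × 0.6 × 430 × 350 × 10⁻³) = 9.051 mm.
Required leg w = t_e / 0.707 = 12.8 mm → use 13 mm.

w = 13 mm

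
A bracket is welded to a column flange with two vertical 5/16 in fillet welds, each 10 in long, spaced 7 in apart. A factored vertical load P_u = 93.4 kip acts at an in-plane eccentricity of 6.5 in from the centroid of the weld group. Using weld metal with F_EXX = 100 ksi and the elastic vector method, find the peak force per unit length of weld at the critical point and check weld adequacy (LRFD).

Total weld length L_w = 20 in. Treat welds as unit-width lines.
Polar moment about centroid: J = 2[d³/12 + d(b/2)²] = 2[10³/12 + 10×3.5²] = 411.7 in³.
Direct shear f_v = P/L_w = 93.4 / 20 = 4.67 kip/in (vertical).
Torsion M = P·e = 93.4 × 6.5 = 607.1 kip·in.
Critical point at (x, y) = (3.5, 5) from centroid. f_tx = M·y/J = 7.374 kip/in; f_ty = M·x/J = 5.162 kip/in.
Resultant f_max = √[f_tx² + (f_v + f_ty)²] = √[7.374² + (4.67 + 5.162)²] = 12.29 kip/in.
Capacity per unit length: φr_n = 0.75 × 0.6 × 100 × (0.707 × 0.3125) = 9.942 kip/in.
12.29 > 9.942 → NOT adequate.

f_max ≈ 12.3 kip/in; NOT adequate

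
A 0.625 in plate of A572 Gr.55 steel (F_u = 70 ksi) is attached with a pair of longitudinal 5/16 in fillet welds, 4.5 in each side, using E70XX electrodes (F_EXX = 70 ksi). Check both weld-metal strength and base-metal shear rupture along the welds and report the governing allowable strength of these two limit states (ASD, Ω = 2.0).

t_e = 0.707 × 0.3125 = 0.2209 in; L = 9 in.
Weld metal: R_n/Ω = (1/2.0) × 0.6 × 70 × 0.2209 × 9 = 41.76 kip.
Base metal (shear rupture): R_n/Ω = (1/2.0) × 0.6 × 70 × 0.625 × 9 = 118.1 kip.
Governing: weld metal.

R_n/Ω ≈ 41.8 kip (weld metal governs)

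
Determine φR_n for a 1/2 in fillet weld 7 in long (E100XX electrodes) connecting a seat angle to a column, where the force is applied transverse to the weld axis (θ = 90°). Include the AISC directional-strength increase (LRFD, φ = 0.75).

E100XX → F_EXX = 100 ksi.
t_e = 0.707 × 0.5 = 0.3535 in; A_we = 0.3535 × 7 = 2.474 in².
Directional factor: 1.0 + 0.5 sin^1.5(90°) = 1.5.
F_nw = 0.6 × 100 × 1.5 = 90 ksi.
φR_n = 0.75 × 90 × 2.474 = 167 kips.

φR_n ≈ 167 kips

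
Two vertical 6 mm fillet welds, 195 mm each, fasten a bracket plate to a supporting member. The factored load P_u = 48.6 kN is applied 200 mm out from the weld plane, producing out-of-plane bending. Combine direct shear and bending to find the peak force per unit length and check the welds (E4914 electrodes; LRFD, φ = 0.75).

f_max ≈ 777 N/mm; adequate

E49XX → F_EXX = 490 MPa.
L_w = 2 × 195 = 390 mm; section modulus (unit throat) S = 2 × L²/6 = 12680 mm².
Direct shear f_v = P/L_w = 48.6×10³/390 = 124.6 N/mm.
Moment M = P × e = 48.6×10³ × 200 = 9720000 N·mm; bending f_b = M/S = 766.9 N/mm.
f_max = √(f_v² + f_b²) = √(124.6² + 766.9²) = 776.9 N/mm.
φr_n = 0.75 × 0.6 × 490 × (0.707 × 6) = 935.4 N/mm → adequate.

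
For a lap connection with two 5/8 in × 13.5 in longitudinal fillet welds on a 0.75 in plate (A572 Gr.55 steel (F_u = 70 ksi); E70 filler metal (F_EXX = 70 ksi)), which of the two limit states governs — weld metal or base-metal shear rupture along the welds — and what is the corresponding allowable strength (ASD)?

t_e = 0.707 × 0.625 = 0.4419 in; L = 27 in.
Weld metal: R_n/Ω = (1/2.0) × 0.6 × 70 × 0.4419 × 27 = 250.5 kip.
Base metal (shear rupture): R_n/Ω = (1/2.0) × 0.6 × 70 × 0.75 × 27 = 425.2 kip.
Governing: weld metal.

R_n/Ω ≈ 251 kip (weld metal governs)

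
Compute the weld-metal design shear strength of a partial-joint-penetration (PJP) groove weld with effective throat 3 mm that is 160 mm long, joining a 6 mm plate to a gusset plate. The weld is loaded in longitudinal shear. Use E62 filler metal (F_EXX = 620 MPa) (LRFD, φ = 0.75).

Effective throat (given) t_e = 3 mm.
A_we = 3 × 160 = 480 mm².
F_nw = 0.6 F_EXX = 372 MPa.
φR_n = 0.75 × 372 × 480 × 10⁻³ = 133.9 kN.

φR_n ≈ 134 kN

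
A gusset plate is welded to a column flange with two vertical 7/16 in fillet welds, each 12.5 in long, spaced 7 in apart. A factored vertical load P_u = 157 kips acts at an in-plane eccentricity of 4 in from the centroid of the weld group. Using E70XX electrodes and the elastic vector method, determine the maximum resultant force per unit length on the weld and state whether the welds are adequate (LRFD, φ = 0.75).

E70XX → F_EXX = 70 ksi.
Total weld length L_w = 25 in. Treat welds as unit-width lines.
Polar moment about centroid: J = 2[d³/12 + d(b/2)²] = 2[12.5³/12 + 12.5×3.5²] = 631.8 in³.
Direct shear f_v = P/L_w = 157 / 25 = 6.28 kip/in (vertical).
Torsion M = P·e = 157 × 4 = 628 kip·in.
Critical point at (x, y) = (3.5, 6.25) from centroid. f_tx = M·y/J = 6.213 kip/in; f_ty = M·x/J = 3.479 kip/in.
Resultant f_max = √[f_tx² + (f_v + f_ty)²] = √[6.213² + (6.28 + 3.479)²] = 11.57 kip/in.
Capacity per unit length: φr_n = 0.75 × 0.6 × 70 × (0.707 × 0.4375) = 9.743 kip/in.
11.57 > 9.743 → NOT adequate.

f_max ≈ 11.6 kip/in; NOT adequate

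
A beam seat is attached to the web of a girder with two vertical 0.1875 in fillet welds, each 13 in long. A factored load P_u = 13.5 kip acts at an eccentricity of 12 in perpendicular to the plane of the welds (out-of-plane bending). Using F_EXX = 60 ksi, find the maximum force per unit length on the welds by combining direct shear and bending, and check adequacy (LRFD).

f_max ≈ 2.92 kip/in; adequate

L_w = 2 × 13 = 26 in; section modulus (unit throat) S = 2 × L²/6 = 56.33 in².
Direct shear f_v = P/L_w = 13.5/26 = 0.5192 kip/in.
Moment M = P × e = 13.5 × 12 = 162 kip·in; bending f_b = M/S = 2.876 kip/in.
f_max = √(f_v² + f_b²) = √(0.5192² + 2.876²) = 2.922 kip/in.
φr_n = 0.75 × 0.6 × 60 × (0.707 × 0.1875) = 3.579 kip/in → adequate.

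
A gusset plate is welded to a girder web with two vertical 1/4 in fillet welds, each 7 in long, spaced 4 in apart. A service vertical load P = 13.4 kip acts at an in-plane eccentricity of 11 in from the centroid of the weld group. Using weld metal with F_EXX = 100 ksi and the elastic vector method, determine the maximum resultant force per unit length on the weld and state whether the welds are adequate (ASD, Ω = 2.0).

Total weld length L_w = 14 in. Treat welds as unit-width lines.
Polar moment about centroid: J = 2[d³/12 + d(b/2)²] = 2[7³/12 + 7×2²] = 113.2 in³.
Direct shear f_v = P/L_w = 13.4 / 14 = 0.9571 kip/in (vertical).
Torsion M = P·e = 13.4 × 11 = 147.4 kip·in.
Critical point at (x, y) = (2, 3.5) from centroid. f_tx = M·y/J = 4.559 kip/in; f_ty = M·x/J = 2.605 kip/in.
Resultant f_max = √[f_tx² + (f_v + f_ty)²] = √[4.559² + (0.9571 + 2.605)²] = 5.785 kip/in.
Capacity per unit length: r_n/Ω = (1/2.0) × 0.6 × 100 × (0.707 × 0.25) = 5.302 kip/in.
5.785 > 5.302 → NOT adequate.

f_max ≈ 5.79 kip/in; NOT adequate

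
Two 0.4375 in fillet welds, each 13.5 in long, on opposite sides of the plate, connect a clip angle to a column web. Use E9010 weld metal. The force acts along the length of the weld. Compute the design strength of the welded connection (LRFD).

E90XX → F_EXX = 90 ksi.
Effective throat t_e = 0.707 × 0.4375 = 0.3093 in.
Total length L = 27 in; A_we = 0.3093 × 27 = 8.351 in².
F_nw = 0.6 F_EXX = 0.6 × 90 = 54 ksi.
φR_n = 0.75 × 54 × 8.351 = 338.2 kip.

φR_n ≈ 338 kip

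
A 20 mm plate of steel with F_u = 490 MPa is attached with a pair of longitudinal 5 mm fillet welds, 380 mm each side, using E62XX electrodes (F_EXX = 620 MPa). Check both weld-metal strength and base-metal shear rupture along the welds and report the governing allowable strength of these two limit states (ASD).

t_e = 0.707 × 5 = 3.535 mm; L = 760 mm.
Weld metal: R_n/Ω = (1/2.0) × 0.6 × 620 × 3.535 × 760 × 10⁻³ = 499.7 kN.
Base metal (shear rupture): R_n/Ω = (1/2.0) × 0.6 × 490 × 20 × 760 × 10⁻³ = 2234 kN.
Governing: weld metal.

R_n/Ω ≈ 500 kN (weld metal governs)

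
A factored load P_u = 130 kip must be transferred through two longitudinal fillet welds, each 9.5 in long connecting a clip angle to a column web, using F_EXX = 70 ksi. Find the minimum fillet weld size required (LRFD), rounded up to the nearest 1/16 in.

Total weld length L = 19 in.
Required throat t_e = P_u / (φ × 0.6 F_EXX × L) = 130 / (0.75 × 0.6 × 70 × 19) = 0.2172 in.
Required leg w = t_e / 0.707 = 0.3072 in → use 5/16 in.

w = 5/16 in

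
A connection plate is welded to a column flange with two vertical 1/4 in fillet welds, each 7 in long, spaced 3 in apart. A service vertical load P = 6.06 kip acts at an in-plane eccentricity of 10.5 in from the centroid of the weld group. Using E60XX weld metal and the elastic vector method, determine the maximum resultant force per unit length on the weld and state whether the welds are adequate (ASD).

f_max ≈ 2.93 kip/in; adequate

E60XX → F_EXX = 60 ksi.
Total weld length L_w = 14 in. Treat welds as unit-width lines.
Polar moment about centroid: J = 2[d³/12 + d(b/2)²] = 2[7³/12 + 7×1.5²] = 88.67 in³.
Direct shear f_v = P/L_w = 6.06 / 14 = 0.4329 kip/in (vertical).
Torsion M = P·e = 6.06 × 10.5 = 63.63 kip·in.
Critical point at (x, y) = (1.5, 3.5) from centroid. f_tx = M·y/J = 2.512 kip/in; f_ty = M·x/J = 1.076 kip/in.
Resultant f_max = √[f_tx² + (f_v + f_ty)²] = √[2.512² + (0.4329 + 1.076)²] = 2.93 kip/in.
Capacity per unit length: r_n/Ω = (1/2.0) × 0.6 × 60 × (0.707 × 0.25) = 3.181 kip/in.
2.93 ≤ 3.181 → adequate.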